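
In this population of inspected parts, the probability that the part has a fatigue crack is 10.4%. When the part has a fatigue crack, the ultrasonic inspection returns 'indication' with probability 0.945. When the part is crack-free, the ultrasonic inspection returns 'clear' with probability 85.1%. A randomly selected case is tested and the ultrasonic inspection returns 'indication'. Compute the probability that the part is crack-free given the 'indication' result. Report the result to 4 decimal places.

Let H be the event that the part has a fatigue crack. P(H) = 0.104, so P(¬H) = 0.896. With E the 'indication' result, P(E|H) = 0.945 and P(E|¬H) = 0.149.
P(E) = 0.945·0.104 + 0.149·0.896 = 0.098280 + 0.13350 = 0.23178.
By Bayes' theorem, P(H|E) = 0.098280 / 0.23178 = 0.4240. Hence P(¬H|E) = 1 − 0.4240 = 0.5760.

P(¬H | E) ≈ 0.5760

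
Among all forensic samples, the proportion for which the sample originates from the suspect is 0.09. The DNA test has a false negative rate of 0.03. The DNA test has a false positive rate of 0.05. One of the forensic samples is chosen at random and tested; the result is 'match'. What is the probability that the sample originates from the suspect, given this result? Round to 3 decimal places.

Let H be the event that the sample originates from the suspect. P(H) = 0.09, so P(¬H) = 0.91. With E the 'match' result, P(E|H) = 0.97 and P(E|¬H) = 0.05.
P(E) = 0.97·0.09 + 0.05·0.91 = 0.087300 + 0.045500 = 0.13280.
By Bayes' theorem, P(H|E) = 0.087300 / 0.13280 = 0.657.

P(H | E) ≈ 0.657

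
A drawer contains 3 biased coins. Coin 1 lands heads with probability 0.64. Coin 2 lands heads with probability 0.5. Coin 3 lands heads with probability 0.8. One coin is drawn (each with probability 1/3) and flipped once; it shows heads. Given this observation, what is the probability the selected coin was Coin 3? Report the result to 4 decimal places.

Posterior probability ≈ 0.4124

Tabulate prior·likelihood by source: [1] prior 0.333333, lik 0.64, product 0.2133; [2] prior 0.333333, lik 0.5, product 0.1667; [3] prior 0.333333, lik 0.8, product 0.2667.
Normalizing constant = 0.64667; the posterior for Coin 3 is its product over the sum, 0.2667/0.64667 = 0.4124.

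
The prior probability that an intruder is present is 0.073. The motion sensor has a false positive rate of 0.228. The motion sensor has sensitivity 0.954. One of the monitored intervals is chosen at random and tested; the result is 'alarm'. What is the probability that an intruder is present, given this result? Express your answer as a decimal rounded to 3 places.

P(H | E) ≈ 0.248

Let H be the event that an intruder is present. P(H) = 0.073, so P(¬H) = 0.927. With E the 'alarm' result, P(E|H) = 0.954 and P(E|¬H) = 0.228.
P(E) = 0.954·0.073 + 0.228·0.927 = 0.069642 + 0.21136 = 0.28100.
By Bayes' theorem, P(H|E) = 0.069642 / 0.28100 = 0.248.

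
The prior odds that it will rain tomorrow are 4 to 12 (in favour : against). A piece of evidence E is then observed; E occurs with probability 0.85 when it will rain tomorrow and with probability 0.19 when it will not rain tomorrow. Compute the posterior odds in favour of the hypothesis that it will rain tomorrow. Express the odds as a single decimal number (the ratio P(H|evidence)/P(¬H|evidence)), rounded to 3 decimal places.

Posterior odds ≈ 1.491

Prior odds = 4/12 = 0.33333.
Likelihood ratio for E = 0.85/0.19 = 4.4737.
Posterior odds = prior odds × LR = 1.4912.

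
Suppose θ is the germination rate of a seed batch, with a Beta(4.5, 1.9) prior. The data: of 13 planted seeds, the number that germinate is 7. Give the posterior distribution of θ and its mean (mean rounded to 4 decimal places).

Posterior: Beta(11.5, 7.9); mean ≈ 0.5928

The binomial likelihood is conjugate to the Beta prior: with 7 successes and 6 failures, the posterior is Beta(4.5+7, 1.9+6) = Beta(11.5, 7.9).
Posterior mean = α/(α+β) = 11.5/19.4 = 0.5928.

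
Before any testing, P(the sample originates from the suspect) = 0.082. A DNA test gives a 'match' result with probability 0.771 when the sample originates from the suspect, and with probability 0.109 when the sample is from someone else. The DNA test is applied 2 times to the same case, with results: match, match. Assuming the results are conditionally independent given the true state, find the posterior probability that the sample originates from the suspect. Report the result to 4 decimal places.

Let H be the event that the sample originates from the suspect; start with P(H) = 0.082. P('match'|H) = 0.771, P('match'|¬H) = 0.109.
Update on result 1 ('match'): P(H) ← 0.771·0.0820 / (0.771·0.0820 + 0.109·0.9180) = 0.063222/0.16328 = 0.3872.
Update on result 2 ('match'): P(H) ← 0.771·0.3872 / (0.771·0.3872 + 0.109·0.6128) = 0.29852/0.36532 = 0.8172.

Posterior P(H) ≈ 0.8172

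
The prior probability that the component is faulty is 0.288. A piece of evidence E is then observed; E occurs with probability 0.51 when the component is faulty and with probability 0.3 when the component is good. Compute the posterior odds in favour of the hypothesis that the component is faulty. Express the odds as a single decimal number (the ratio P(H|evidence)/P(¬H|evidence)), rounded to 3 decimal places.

Prior odds = 0.288/(1−0.288) = 0.40449.
Likelihood ratio for E = 0.51/0.3 = 1.7000.
Posterior odds = prior odds × LR = 0.68764.

Posterior odds ≈ 0.688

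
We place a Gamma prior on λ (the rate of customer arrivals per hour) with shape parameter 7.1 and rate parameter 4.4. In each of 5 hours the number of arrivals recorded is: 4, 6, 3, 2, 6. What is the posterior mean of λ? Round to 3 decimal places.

Total count ∑xᵢ = 21 over n = 5 hours.
Gamma is conjugate to the Poisson likelihood: posterior is Gamma(shape = 7.1+21 = 28.1, rate = 4.4+5 = 9.4).
E[λ | data] = 28.1/9.4 = 2.989.

Posterior mean ≈ 2.989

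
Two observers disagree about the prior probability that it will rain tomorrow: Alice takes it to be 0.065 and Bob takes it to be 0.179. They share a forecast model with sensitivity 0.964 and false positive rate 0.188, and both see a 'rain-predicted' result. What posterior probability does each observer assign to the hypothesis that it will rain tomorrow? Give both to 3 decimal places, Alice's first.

P('+'|H) = 0.964, P('+'|¬H) = 0.188.
Alice: numerator 0.964·0.065 = 0.062660; evidence = 0.062660+0.188·0.935 = 0.23844; posterior = 0.263.
Bob: numerator 0.964·0.179 = 0.17256; evidence = 0.17256+0.188·0.821 = 0.32690; posterior = 0.528.

Alice: 0.263; Bob: 0.528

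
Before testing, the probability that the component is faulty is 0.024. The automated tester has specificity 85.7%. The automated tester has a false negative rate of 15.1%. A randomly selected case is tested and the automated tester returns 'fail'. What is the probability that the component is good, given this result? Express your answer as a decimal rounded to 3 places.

P(¬H | E) ≈ 0.873

Write H for 'the component is faulty'. Prior odds H:¬H = 0.024/0.976 = 0.024590. For the 'fail' outcome, the likelihood ratio is 0.849/0.143 = 5.9371.
Posterior odds = 0.024590 × 5.9371 = 0.14599, so P(H|E) = 0.14599/(1+0.14599) = 0.127. Then P(¬H|E) = 1 − 0.127 = 0.873.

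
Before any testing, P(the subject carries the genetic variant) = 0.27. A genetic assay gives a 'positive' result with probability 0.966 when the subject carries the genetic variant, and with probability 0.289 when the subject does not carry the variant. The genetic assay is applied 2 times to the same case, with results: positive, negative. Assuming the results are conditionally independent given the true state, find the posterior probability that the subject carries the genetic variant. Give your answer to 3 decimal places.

Posterior P(H) ≈ 0.056

With H the event that the subject carries the genetic variant, the joint likelihood of the observed sequence is P(data|H) = 0.966·0.034 = 0.032844 and P(data|¬H) = 0.289·0.711 = 0.20548.
Bayes: P(H|data) = 0.27·0.032844 / (0.27·0.032844 + 0.73·0.20548) = 0.0088679/0.15887 = 0.0558.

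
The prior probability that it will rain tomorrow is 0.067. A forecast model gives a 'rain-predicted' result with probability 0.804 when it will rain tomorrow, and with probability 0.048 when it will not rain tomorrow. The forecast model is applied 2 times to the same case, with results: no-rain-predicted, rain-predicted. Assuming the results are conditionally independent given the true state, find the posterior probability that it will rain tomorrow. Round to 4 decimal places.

Posterior P(H) ≈ 0.1985

Let H be the event that it will rain tomorrow; start with P(H) = 0.067. P('rain-predicted'|H) = 0.804, P('rain-predicted'|¬H) = 0.048.
Update on result 1 ('no-rain-predicted'): P(H) ← 0.196·0.0670 / (0.196·0.0670 + 0.952·0.9330) = 0.013132/0.90135 = 0.0146.
Update on result 2 ('rain-predicted'): P(H) ← 0.804·0.0146 / (0.804·0.0146 + 0.048·0.9854) = 0.011714/0.059014 = 0.1985.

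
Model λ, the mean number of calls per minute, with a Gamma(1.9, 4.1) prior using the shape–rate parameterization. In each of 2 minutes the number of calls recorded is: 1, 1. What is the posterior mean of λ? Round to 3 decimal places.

Posterior mean ≈ 0.639

Total count ∑xᵢ = 2 over n = 2 minutes.
Gamma is conjugate to the Poisson likelihood: posterior is Gamma(shape = 1.9+2 = 3.9, rate = 4.1+2 = 6.1).
E[λ | data] = 3.9/6.1 = 0.639.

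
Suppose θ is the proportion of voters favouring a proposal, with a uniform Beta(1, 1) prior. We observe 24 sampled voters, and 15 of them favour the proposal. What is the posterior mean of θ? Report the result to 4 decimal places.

Posterior mean ≈ 0.6154

Observing 15 successes and 9 failures updates Beta(1, 1) by adding the success and failure counts to the two shape parameters: α = 1+15 = 16, β = 1+9 = 10.
E[θ | data] = 16/(16+10) = 0.6154.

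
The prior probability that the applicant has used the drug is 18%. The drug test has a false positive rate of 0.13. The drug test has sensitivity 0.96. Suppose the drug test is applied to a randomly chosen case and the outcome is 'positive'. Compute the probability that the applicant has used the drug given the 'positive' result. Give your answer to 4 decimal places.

Write H for 'the applicant has used the drug'. Prior odds H:¬H = 0.18/0.82 = 0.21951. For the 'positive' outcome, the likelihood ratio is 0.96/0.13 = 7.3846.
Posterior odds = 0.21951 × 7.3846 = 1.6210, so P(H|E) = 1.6210/(1+1.6210) = 0.6185.

P(H | E) ≈ 0.6185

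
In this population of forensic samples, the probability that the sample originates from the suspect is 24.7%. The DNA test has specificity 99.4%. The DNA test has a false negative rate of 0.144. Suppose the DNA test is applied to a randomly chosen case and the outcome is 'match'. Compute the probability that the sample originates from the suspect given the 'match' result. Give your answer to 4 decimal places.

Write H for 'the sample originates from the suspect'. Prior odds H:¬H = 0.247/0.753 = 0.32802. For the 'match' outcome, the likelihood ratio is 0.856/0.006 = 142.67.
Posterior odds = 0.32802 × 142.67 = 46.798, so P(H|E) = 46.798/(1+46.798) = 0.9791.

P(H | E) ≈ 0.9791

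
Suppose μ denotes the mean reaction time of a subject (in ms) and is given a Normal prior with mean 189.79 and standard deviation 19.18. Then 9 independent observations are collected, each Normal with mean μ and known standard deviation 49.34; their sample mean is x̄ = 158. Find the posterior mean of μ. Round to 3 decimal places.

Posterior mean ≈ 171.470

With known σ, the Normal prior is conjugate. Weight on the data is w = (n/σ²)/(n/σ² + 1/τ₀²) = 0.00369696/(0.00369696+0.00271833) = 0.57627.
Posterior mean = w·x̄ + (1−w)·μ₀ = 0.57627·158 + 0.42373·189.79 = 171.470.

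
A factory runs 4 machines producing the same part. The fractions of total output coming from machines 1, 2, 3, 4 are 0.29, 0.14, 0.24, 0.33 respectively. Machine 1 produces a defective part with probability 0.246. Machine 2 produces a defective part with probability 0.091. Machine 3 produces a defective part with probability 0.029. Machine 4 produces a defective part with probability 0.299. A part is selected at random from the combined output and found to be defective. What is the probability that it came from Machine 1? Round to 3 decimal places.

Posterior probability ≈ 0.376

Tabulate prior·likelihood by source: [1] prior 0.29, lik 0.246, product 0.07134; [2] prior 0.14, lik 0.091, product 0.01274; [3] prior 0.24, lik 0.029, product 0.006960; [4] prior 0.33, lik 0.299, product 0.09867.
Normalizing constant = 0.18971; the posterior for Machine 1 is its product over the sum, 0.07134/0.18971 = 0.376.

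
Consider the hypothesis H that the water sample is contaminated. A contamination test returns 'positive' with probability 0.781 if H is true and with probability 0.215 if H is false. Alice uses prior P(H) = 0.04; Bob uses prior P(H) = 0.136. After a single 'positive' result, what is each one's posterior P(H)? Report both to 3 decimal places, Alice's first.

P('+'|H) = 0.781, P('+'|¬H) = 0.215.
Alice: numerator 0.781·0.04 = 0.031240; evidence = 0.031240+0.215·0.96 = 0.23764; posterior = 0.131.
Bob: numerator 0.781·0.136 = 0.10622; evidence = 0.10622+0.215·0.864 = 0.29198; posterior = 0.364.

Alice: 0.131; Bob: 0.364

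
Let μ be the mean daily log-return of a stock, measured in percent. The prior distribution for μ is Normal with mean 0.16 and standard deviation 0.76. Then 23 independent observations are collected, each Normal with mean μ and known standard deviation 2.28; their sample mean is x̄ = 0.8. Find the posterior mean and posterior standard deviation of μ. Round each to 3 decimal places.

Posterior mean ≈ 0.620; posterior SD ≈ 0.403

With known σ, the Normal prior is conjugate. Weight on the data is w = (n/σ²)/(n/σ² + 1/τ₀²) = 4.42444/(4.42444+1.73130) = 0.71875.
Posterior mean = w·x̄ + (1−w)·μ₀ = 0.71875·0.8 + 0.28125·0.16 = 0.620. Posterior variance = 1/(4.42444+1.73130) = 0.162450, so SD = 0.403.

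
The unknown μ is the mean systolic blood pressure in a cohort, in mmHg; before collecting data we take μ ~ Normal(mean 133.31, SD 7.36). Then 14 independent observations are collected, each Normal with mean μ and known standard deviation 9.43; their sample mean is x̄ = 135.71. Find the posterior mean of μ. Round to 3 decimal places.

Posterior mean ≈ 135.458

Prior precision 1/τ₀² = 1/7.36² = 0.0184605; data precision n/σ² = 14/9.43² = 0.157436.
Posterior precision = 0.0184605 + 0.157436 = 0.175897.
Posterior mean = (0.0184605·133.31 + 0.157436·135.71) / 0.175897 = 135.458.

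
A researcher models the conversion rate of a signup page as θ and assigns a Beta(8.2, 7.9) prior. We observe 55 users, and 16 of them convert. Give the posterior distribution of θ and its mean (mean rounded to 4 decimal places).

Observing 16 successes and 39 failures updates Beta(8.2, 7.9) by adding the success and failure counts to the two shape parameters: α = 8.2+16 = 24.2, β = 7.9+39 = 46.9.
Posterior mean = α/(α+β) = 24.2/71.1 = 0.3404.

Posterior: Beta(24.2, 46.9); mean ≈ 0.3404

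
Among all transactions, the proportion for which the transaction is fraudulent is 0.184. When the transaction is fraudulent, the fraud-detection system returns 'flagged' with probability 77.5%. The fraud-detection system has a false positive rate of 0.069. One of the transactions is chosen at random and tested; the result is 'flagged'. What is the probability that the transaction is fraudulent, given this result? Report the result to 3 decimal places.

P(H | E) ≈ 0.717

Write H for 'the transaction is fraudulent'. Prior odds H:¬H = 0.184/0.816 = 0.22549. For the 'flagged' outcome, the likelihood ratio is 0.775/0.069 = 11.232.
Posterior odds = 0.22549 × 11.232 = 2.5327, so P(H|E) = 2.5327/(1+2.5327) = 0.717.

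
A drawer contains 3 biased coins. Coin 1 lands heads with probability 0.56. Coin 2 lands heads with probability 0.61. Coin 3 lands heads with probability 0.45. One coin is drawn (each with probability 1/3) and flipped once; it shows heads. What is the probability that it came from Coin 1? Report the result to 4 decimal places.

Posterior probability ≈ 0.3457

P(heads|C1) = 0.56; P(heads|C2) = 0.61; P(heads|C3) = 0.45.
Prior × likelihood for each source: 0.333333·0.56=0.1867, 0.333333·0.61=0.2033, 0.333333·0.45=0.1500. Summing gives P(heads) = 0.54000.
P(Coin 1 | heads) = 0.1867 / 0.54000 = 0.3457.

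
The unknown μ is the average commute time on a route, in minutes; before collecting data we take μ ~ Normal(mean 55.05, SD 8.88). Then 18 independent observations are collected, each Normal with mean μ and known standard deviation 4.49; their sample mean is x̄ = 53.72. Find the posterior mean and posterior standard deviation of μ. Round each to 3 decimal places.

With known σ, the Normal prior is conjugate. Weight on the data is w = (n/σ²)/(n/σ² + 1/τ₀²) = 0.892853/(0.892853+0.0126816) = 0.98600.
Posterior mean = w·x̄ + (1−w)·μ₀ = 0.98600·53.72 + 0.014005·55.05 = 53.739. Posterior variance = 1/(0.892853+0.0126816) = 1.10432, so SD = 1.051.

Posterior mean ≈ 53.739; posterior SD ≈ 1.051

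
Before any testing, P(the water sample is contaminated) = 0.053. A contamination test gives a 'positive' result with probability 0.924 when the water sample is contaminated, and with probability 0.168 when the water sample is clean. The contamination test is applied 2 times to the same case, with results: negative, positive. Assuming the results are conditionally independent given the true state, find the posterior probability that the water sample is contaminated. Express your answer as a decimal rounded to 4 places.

Let H be the event that the water sample is contaminated; start with P(H) = 0.053. P('positive'|H) = 0.924, P('positive'|¬H) = 0.168.
Update on result 1 ('negative'): P(H) ← 0.076·0.0530 / (0.076·0.0530 + 0.832·0.9470) = 0.0040280/0.79193 = 0.0051.
Update on result 2 ('positive'): P(H) ← 0.924·0.0051 / (0.924·0.0051 + 0.168·0.9949) = 0.0046997/0.17185 = 0.0273.

Posterior P(H) ≈ 0.0273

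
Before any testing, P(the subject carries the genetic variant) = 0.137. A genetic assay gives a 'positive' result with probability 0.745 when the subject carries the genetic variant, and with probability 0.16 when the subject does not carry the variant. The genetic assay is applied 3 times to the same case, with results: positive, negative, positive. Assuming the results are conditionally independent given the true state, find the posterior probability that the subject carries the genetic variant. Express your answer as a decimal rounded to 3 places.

With H the event that the subject carries the genetic variant, the joint likelihood of the observed sequence is P(data|H) = 0.745·0.255·0.745 = 0.14153 and P(data|¬H) = 0.16·0.84·0.16 = 0.021504.
Bayes: P(H|data) = 0.137·0.14153 / (0.137·0.14153 + 0.863·0.021504) = 0.019390/0.037948 = 0.5110.

Posterior P(H) ≈ 0.511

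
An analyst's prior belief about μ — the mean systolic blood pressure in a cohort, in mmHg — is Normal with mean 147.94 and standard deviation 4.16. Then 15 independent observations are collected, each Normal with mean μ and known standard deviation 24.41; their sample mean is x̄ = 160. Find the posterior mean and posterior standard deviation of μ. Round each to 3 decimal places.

With known σ, the Normal prior is conjugate. Weight on the data is w = (n/σ²)/(n/σ² + 1/τ₀²) = 0.0251742/(0.0251742+0.0577848) = 0.30345.
Posterior mean = w·x̄ + (1−w)·μ₀ = 0.30345·160 + 0.69655·147.94 = 151.600. Posterior variance = 1/(0.0251742+0.0577848) = 12.0542, so SD = 3.472.

Posterior mean ≈ 151.600; posterior SD ≈ 3.472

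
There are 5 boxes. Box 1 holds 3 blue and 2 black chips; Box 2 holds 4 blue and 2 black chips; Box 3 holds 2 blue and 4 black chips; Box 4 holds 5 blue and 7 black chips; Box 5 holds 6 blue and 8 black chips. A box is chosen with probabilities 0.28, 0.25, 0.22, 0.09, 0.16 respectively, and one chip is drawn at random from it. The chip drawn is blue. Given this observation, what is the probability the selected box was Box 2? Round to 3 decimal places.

Posterior probability ≈ 0.324

P(blue|Box 1) = 0.6; P(blue|Box 2) = 0.6667; P(blue|Box 3) = 0.3333; P(blue|Box 4) = 0.4167; P(blue|Box 5) = 0.4286.
Prior × likelihood for each source: 0.28·0.6=0.1680, 0.25·0.6667=0.1667, 0.22·0.3333=0.07333, 0.09·0.4167=0.03750, 0.16·0.4286=0.06857. Summing gives P(blue) = 0.51407.
P(Box 2 | blue) = 0.1667 / 0.51407 = 0.324.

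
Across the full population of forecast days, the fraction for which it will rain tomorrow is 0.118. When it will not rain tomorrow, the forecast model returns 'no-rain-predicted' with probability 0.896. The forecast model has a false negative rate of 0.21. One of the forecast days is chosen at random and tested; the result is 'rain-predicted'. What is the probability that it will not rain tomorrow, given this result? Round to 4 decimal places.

Let H be the event that it will rain tomorrow. P(H) = 0.118, so P(¬H) = 0.882. With E the 'rain-predicted' result, P(E|H) = 0.79 and P(E|¬H) = 0.104.
P(E) = 0.79·0.118 + 0.104·0.882 = 0.093220 + 0.091728 = 0.18495.
By Bayes' theorem, P(H|E) = 0.093220 / 0.18495 = 0.5040. Hence P(¬H|E) = 1 − 0.5040 = 0.4960.

P(¬H | E) ≈ 0.4960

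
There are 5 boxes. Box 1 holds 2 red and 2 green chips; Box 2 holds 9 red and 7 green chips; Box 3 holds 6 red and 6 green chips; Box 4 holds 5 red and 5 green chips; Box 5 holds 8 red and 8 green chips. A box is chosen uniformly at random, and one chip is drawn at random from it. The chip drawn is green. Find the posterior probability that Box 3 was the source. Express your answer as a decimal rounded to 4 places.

P(green|Box 1) = 0.5; P(green|Box 2) = 0.4375; P(green|Box 3) = 0.5; P(green|Box 4) = 0.5; P(green|Box 5) = 0.5.
Prior × likelihood for each source: 0.2·0.5=0.1000, 0.2·0.4375=0.08750, 0.2·0.5=0.1000, 0.2·0.5=0.1000, 0.2·0.5=0.1000. Summing gives P(green) = 0.48750.
P(Box 3 | green) = 0.1000 / 0.48750 = 0.2051.

Posterior probability ≈ 0.2051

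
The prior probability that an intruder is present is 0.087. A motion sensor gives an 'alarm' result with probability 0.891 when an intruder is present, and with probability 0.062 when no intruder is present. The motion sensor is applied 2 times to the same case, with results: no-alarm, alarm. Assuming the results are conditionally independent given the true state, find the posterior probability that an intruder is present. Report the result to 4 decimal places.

Posterior P(H) ≈ 0.1373

Let H be the event that an intruder is present; start with P(H) = 0.087. P('alarm'|H) = 0.891, P('alarm'|¬H) = 0.062.
Update on result 1 ('no-alarm'): P(H) ← 0.109·0.0870 / (0.109·0.0870 + 0.938·0.9130) = 0.0094830/0.86588 = 0.0110.
Update on result 2 ('alarm'): P(H) ← 0.891·0.0110 / (0.891·0.0110 + 0.062·0.9890) = 0.0097581/0.071079 = 0.1373.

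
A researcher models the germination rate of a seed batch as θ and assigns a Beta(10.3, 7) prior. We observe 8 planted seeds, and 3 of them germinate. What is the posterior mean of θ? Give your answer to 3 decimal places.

Observing 3 successes and 5 failures updates Beta(10.3, 7) by adding the success and failure counts to the two shape parameters: α = 10.3+3 = 13.3, β = 7+5 = 12.
E[θ | data] = 13.3/(13.3+12) = 0.526.

Posterior mean ≈ 0.526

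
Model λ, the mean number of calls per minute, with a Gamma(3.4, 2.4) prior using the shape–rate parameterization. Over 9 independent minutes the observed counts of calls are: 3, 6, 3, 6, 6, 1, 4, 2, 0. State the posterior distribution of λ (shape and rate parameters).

Posterior: Gamma(shape=34.4, rate=11.4)

Total count ∑xᵢ = 31 over n = 9 minutes.
Gamma is conjugate to the Poisson likelihood: posterior is Gamma(shape = 3.4+31 = 34.4, rate = 2.4+9 = 11.4).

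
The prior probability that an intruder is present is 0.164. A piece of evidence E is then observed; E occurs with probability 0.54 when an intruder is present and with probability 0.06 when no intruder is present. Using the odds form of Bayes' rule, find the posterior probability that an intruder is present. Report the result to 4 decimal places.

Prior odds = 0.164/(1−0.164) = 0.19617. In log-odds, ln(0.19617) = -1.6288.
Add log likelihood ratio: ln(9.0000) = 2.1972.
Posterior log-odds = 0.56846, so posterior odds = exp(0.56846) = 1.7656. Converting, P(H|E) = 1.7656/2.7656 = 0.6384.

Posterior probability ≈ 0.6384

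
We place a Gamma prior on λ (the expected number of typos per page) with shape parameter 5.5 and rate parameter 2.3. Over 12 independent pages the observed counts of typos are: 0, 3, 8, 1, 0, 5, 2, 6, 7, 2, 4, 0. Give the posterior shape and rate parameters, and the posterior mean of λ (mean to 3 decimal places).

Posterior: Gamma(shape=43.5, rate=14.3); mean ≈ 3.042

The Poisson likelihood adds the total count to the shape and the number of exposure periods to the rate. Here ∑xᵢ = 38 and n = 12, so shape 5.5→43.5 and rate 2.3→14.3.
E[λ | data] = 43.5/14.3 = 3.042.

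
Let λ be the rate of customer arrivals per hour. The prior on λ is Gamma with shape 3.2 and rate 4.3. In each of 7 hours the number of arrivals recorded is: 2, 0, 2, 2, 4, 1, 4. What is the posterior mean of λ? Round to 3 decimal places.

Posterior mean ≈ 1.611

Total count ∑xᵢ = 15 over n = 7 hours.
Gamma is conjugate to the Poisson likelihood: posterior is Gamma(shape = 3.2+15 = 18.2, rate = 4.3+7 = 11.3).
Posterior mean = shape/rate = 18.2/11.3 = 1.611.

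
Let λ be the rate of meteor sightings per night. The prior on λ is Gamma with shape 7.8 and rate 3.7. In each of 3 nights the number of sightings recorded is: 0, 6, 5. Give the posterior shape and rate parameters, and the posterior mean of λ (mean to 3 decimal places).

Posterior: Gamma(shape=18.8, rate=6.7); mean ≈ 2.806

The Poisson likelihood adds the total count to the shape and the number of exposure periods to the rate. Here ∑xᵢ = 11 and n = 3, so shape 7.8→18.8 and rate 3.7→6.7.
Posterior mean = shape/rate = 18.8/6.7 = 2.806.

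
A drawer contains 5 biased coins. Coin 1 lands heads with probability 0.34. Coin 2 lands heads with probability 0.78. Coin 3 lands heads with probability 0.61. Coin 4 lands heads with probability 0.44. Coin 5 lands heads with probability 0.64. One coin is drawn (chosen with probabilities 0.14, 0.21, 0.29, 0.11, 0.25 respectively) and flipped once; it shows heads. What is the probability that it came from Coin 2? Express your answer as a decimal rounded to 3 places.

P(heads|C1) = 0.34; P(heads|C2) = 0.78; P(heads|C3) = 0.61; P(heads|C4) = 0.44; P(heads|C5) = 0.64.
Prior × likelihood for each source: 0.14·0.34=0.04760, 0.21·0.78=0.1638, 0.29·0.61=0.1769, 0.11·0.44=0.04840, 0.25·0.64=0.1600. Summing gives P(heads) = 0.59670.
P(Coin 2 | heads) = 0.1638 / 0.59670 = 0.275.

Posterior probability ≈ 0.275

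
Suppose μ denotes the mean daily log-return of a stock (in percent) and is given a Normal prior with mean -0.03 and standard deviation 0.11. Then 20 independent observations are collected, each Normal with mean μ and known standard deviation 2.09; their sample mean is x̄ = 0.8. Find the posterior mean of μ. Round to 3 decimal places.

With known σ, the Normal prior is conjugate. Weight on the data is w = (n/σ²)/(n/σ² + 1/τ₀²) = 4.57865/(4.57865+82.6446) = 0.052493.
Posterior mean = w·x̄ + (1−w)·μ₀ = 0.052493·0.8 + 0.94751·-0.03 = 0.014.

Posterior mean ≈ 0.014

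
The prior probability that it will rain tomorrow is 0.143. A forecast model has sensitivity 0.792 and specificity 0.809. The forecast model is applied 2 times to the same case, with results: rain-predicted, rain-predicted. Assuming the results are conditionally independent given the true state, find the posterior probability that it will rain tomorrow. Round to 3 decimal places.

Let H be the event that it will rain tomorrow; start with P(H) = 0.143. P('rain-predicted'|H) = 0.792, P('rain-predicted'|¬H) = 0.191.
Update on result 1 ('rain-predicted'): P(H) ← 0.792·0.1430 / (0.792·0.1430 + 0.191·0.8570) = 0.11326/0.27694 = 0.4090.
Update on result 2 ('rain-predicted'): P(H) ← 0.792·0.4090 / (0.792·0.4090 + 0.191·0.5910) = 0.32389/0.43678 = 0.7415.

Posterior P(H) ≈ 0.742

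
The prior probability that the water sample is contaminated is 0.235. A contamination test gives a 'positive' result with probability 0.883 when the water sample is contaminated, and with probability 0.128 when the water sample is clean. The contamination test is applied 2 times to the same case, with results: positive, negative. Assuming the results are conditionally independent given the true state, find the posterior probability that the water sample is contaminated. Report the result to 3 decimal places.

With H the event that the water sample is contaminated, the joint likelihood of the observed sequence is P(data|H) = 0.883·0.117 = 0.10331 and P(data|¬H) = 0.128·0.872 = 0.11162.
Bayes: P(H|data) = 0.235·0.10331 / (0.235·0.10331 + 0.765·0.11162) = 0.024278/0.10966 = 0.2214.

Posterior P(H) ≈ 0.221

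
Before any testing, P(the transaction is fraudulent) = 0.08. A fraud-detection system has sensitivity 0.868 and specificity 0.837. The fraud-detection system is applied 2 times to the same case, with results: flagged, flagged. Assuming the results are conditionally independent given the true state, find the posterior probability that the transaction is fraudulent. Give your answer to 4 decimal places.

Let H be the event that the transaction is fraudulent; start with P(H) = 0.08. P('flagged'|H) = 0.868, P('flagged'|¬H) = 0.163.
Update on result 1 ('flagged'): P(H) ← 0.868·0.0800 / (0.868·0.0800 + 0.163·0.9200) = 0.069440/0.21940 = 0.3165.
Update on result 2 ('flagged'): P(H) ← 0.868·0.3165 / (0.868·0.3165 + 0.163·0.6835) = 0.27472/0.38613 = 0.7115.

Posterior P(H) ≈ 0.7115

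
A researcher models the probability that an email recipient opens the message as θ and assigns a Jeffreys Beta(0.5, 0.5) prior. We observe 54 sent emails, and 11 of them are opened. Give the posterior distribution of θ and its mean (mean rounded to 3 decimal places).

Observing 11 successes and 43 failures updates Beta(0.5, 0.5) by adding the success and failure counts to the two shape parameters: α = 0.5+11 = 11.5, β = 0.5+43 = 43.5.
Posterior mean = α/(α+β) = 11.5/55 = 0.209.

Posterior: Beta(11.5, 43.5); mean ≈ 0.209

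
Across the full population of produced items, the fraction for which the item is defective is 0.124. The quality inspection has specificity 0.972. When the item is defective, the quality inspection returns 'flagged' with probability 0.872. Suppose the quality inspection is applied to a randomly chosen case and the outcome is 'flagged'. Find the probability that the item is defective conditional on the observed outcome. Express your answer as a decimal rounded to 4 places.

P(H | E) ≈ 0.8151

Let H be the event that the item is defective. P(H) = 0.124, so P(¬H) = 0.876. With E the 'flagged' result, P(E|H) = 0.872 and P(E|¬H) = 0.028.
P(E) = 0.872·0.124 + 0.028·0.876 = 0.10813 + 0.024528 = 0.13266.
By Bayes' theorem, P(H|E) = 0.10813 / 0.13266 = 0.8151.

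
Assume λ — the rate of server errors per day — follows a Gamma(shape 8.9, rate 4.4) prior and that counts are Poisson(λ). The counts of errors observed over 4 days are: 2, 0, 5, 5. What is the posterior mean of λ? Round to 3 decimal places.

Posterior mean ≈ 2.488

The Poisson likelihood adds the total count to the shape and the number of exposure periods to the rate. Here ∑xᵢ = 12 and n = 4, so shape 8.9→20.9 and rate 4.4→8.4.
Posterior mean = shape/rate = 20.9/8.4 = 2.488.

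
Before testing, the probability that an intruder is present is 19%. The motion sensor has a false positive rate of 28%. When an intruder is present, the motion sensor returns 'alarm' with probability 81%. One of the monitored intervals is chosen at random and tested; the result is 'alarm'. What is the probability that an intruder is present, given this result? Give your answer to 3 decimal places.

Write H for 'an intruder is present'. Prior odds H:¬H = 0.19/0.81 = 0.23457. For the 'alarm' outcome, the likelihood ratio is 0.81/0.28 = 2.8929.
Posterior odds = 0.23457 × 2.8929 = 0.67857, so P(H|E) = 0.67857/(1+0.67857) = 0.404.

P(H | E) ≈ 0.404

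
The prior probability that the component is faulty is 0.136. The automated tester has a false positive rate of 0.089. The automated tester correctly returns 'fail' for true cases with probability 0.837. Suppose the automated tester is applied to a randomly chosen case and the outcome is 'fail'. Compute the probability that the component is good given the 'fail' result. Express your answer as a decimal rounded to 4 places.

Write H for 'the component is faulty'. Prior odds H:¬H = 0.136/0.864 = 0.15741. For the 'fail' outcome, the likelihood ratio is 0.837/0.089 = 9.4045.
Posterior odds = 0.15741 × 9.4045 = 1.4803, so P(H|E) = 1.4803/(1+1.4803) = 0.5968. Then P(¬H|E) = 1 − 0.5968 = 0.4032.

P(¬H | E) ≈ 0.4032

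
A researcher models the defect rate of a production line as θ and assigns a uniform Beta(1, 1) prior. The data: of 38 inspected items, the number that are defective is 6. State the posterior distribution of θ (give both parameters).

The binomial likelihood is conjugate to the Beta prior: with 6 successes and 32 failures, the posterior is Beta(1+6, 1+32) = Beta(7, 33).

Posterior: Beta(7, 33)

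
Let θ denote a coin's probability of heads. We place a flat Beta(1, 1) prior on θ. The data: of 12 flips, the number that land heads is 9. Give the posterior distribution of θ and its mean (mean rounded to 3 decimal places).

Posterior: Beta(10, 4); mean ≈ 0.714

Observing 9 successes and 3 failures updates Beta(1, 1) by adding the success and failure counts to the two shape parameters: α = 1+9 = 10, β = 1+3 = 4.
E[θ | data] = 10/(10+4) = 0.714.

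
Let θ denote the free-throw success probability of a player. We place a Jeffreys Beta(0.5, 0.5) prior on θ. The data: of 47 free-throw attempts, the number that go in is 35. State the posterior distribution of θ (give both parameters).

Posterior: Beta(35.5, 12.5)

Observing 35 successes and 12 failures updates Beta(0.5, 0.5) by adding the success and failure counts to the two shape parameters: α = 0.5+35 = 35.5, β = 0.5+12 = 12.5.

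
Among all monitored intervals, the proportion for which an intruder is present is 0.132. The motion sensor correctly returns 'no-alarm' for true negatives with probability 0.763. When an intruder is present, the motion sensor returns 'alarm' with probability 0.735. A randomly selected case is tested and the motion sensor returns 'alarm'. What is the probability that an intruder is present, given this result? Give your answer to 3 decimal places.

P(H | E) ≈ 0.320

Let H be the event that an intruder is present. P(H) = 0.132, so P(¬H) = 0.868. With E the 'alarm' result, P(E|H) = 0.735 and P(E|¬H) = 0.237.
P(E) = 0.735·0.132 + 0.237·0.868 = 0.097020 + 0.20572 = 0.30274.
By Bayes' theorem, P(H|E) = 0.097020 / 0.30274 = 0.320.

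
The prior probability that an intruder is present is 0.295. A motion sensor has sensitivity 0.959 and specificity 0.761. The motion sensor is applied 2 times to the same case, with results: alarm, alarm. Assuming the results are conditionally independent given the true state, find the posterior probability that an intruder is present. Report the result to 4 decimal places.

Let H be the event that an intruder is present; start with P(H) = 0.295. P('alarm'|H) = 0.959, P('alarm'|¬H) = 0.239.
Update on result 1 ('alarm'): P(H) ← 0.959·0.2950 / (0.959·0.2950 + 0.239·0.7050) = 0.28290/0.45140 = 0.6267.
Update on result 2 ('alarm'): P(H) ← 0.959·0.6267 / (0.959·0.6267 + 0.239·0.3733) = 0.60103/0.69024 = 0.8708.

Posterior P(H) ≈ 0.8708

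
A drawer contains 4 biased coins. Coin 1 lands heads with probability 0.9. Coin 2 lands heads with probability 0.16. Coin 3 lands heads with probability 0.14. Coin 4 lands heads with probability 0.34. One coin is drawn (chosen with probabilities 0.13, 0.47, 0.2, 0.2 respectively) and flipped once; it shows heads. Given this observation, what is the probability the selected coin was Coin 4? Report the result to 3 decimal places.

P(heads|C1) = 0.9; P(heads|C2) = 0.16; P(heads|C3) = 0.14; P(heads|C4) = 0.34.
Prior × likelihood for each source: 0.13·0.9=0.1170, 0.47·0.16=0.07520, 0.2·0.14=0.02800, 0.2·0.34=0.06800. Summing gives P(heads) = 0.28820.
P(Coin 4 | heads) = 0.06800 / 0.28820 = 0.236.

Posterior probability ≈ 0.236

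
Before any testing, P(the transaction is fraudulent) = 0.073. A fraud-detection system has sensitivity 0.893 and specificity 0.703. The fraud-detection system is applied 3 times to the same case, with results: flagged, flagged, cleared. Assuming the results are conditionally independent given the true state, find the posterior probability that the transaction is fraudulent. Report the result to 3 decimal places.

Let H be the event that the transaction is fraudulent; start with P(H) = 0.073. P('flagged'|H) = 0.893, P('flagged'|¬H) = 0.297.
Update on result 1 ('flagged'): P(H) ← 0.893·0.0730 / (0.893·0.0730 + 0.297·0.9270) = 0.065189/0.34051 = 0.1914.
Update on result 2 ('flagged'): P(H) ← 0.893·0.1914 / (0.893·0.1914 + 0.297·0.8086) = 0.17096/0.41110 = 0.4159.
Update on result 3 ('cleared'): P(H) ← 0.107·0.4159 / (0.107·0.4159 + 0.703·0.5841) = 0.044497/0.45515 = 0.0978.

Posterior P(H) ≈ 0.098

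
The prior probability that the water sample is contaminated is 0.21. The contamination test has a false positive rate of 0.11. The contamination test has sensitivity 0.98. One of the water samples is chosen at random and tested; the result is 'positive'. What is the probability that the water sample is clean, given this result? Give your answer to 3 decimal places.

P(¬H | E) ≈ 0.297

Let H be the event that the water sample is contaminated. P(H) = 0.21, so P(¬H) = 0.79. With E the 'positive' result, P(E|H) = 0.98 and P(E|¬H) = 0.11.
P(E) = 0.98·0.21 + 0.11·0.79 = 0.20580 + 0.086900 = 0.29270.
By Bayes' theorem, P(H|E) = 0.20580 / 0.29270 = 0.703. Hence P(¬H|E) = 1 − 0.703 = 0.297.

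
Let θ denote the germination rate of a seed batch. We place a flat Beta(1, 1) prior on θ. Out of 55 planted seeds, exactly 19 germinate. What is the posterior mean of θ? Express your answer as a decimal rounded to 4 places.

The binomial likelihood is conjugate to the Beta prior: with 19 successes and 36 failures, the posterior is Beta(1+19, 1+36) = Beta(20, 37).
E[θ | data] = 20/(20+37) = 0.3509.

Posterior mean ≈ 0.3509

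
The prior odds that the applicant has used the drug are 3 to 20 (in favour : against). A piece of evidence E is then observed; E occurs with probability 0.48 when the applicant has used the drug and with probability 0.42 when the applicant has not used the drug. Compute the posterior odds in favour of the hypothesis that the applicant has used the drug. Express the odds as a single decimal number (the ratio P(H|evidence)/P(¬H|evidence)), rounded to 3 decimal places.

Prior odds = 3/20 = 0.15000.
Likelihood ratio for E = 0.48/0.42 = 1.1429.
Posterior odds = prior odds × LR = 0.17143.

Posterior odds ≈ 0.171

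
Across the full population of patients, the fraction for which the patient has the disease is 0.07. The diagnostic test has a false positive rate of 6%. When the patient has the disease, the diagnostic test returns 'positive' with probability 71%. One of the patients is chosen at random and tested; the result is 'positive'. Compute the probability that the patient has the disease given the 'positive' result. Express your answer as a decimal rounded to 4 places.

P(H | E) ≈ 0.4711

Let H be the event that the patient has the disease. P(H) = 0.07, so P(¬H) = 0.93. With E the 'positive' result, P(E|H) = 0.71 and P(E|¬H) = 0.06.
P(E) = 0.71·0.07 + 0.06·0.93 = 0.049700 + 0.055800 = 0.10550.
By Bayes' theorem, P(H|E) = 0.049700 / 0.10550 = 0.4711.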